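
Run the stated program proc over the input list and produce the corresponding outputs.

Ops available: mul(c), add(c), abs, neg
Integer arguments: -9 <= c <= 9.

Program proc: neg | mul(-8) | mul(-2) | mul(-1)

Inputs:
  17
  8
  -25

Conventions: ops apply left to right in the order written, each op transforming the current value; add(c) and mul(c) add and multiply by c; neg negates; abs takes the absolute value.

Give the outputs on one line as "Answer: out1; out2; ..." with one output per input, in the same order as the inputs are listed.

Execution, op by op:
  17 -> -17 -> 136 -> -272 -> 272
  8 -> -8 -> 64 -> -128 -> 128
  -25 -> 25 -> -200 -> 400 -> -400

272; 128; -400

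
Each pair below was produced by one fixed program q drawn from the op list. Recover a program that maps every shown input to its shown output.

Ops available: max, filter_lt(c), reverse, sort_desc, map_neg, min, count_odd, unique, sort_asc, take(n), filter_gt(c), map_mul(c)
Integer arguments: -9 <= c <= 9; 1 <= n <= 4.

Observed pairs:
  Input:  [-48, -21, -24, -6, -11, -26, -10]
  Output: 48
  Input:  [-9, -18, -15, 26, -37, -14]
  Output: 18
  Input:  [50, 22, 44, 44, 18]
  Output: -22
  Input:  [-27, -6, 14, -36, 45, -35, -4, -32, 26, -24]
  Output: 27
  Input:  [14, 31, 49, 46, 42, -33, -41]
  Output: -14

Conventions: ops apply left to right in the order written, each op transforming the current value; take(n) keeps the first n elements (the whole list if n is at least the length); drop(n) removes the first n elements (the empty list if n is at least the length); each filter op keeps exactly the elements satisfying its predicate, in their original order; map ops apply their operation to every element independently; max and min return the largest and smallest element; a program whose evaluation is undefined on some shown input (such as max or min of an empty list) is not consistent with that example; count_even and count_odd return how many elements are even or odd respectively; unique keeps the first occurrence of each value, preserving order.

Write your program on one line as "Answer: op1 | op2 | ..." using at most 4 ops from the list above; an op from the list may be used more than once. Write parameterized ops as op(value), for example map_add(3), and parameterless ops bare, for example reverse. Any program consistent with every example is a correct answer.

map_mul(-1) | take(3) | max

Check, running the answer program on each example:
  [-48, -21, -24, -6, -11, -26, -10] -> [48, 21, 24, 6, 11, 26, 10] -> [48, 21, 24] -> 48
  [-9, -18, -15, 26, -37, -14] -> [9, 18, 15, -26, 37, 14] -> [9, 18, 15] -> 18
  [50, 22, 44, 44, 18] -> [-50, -22, -44, -44, -18] -> [-50, -22, -44] -> -22
  [-27, -6, 14, -36, 45, -35, -4, -32, 26, -24] -> [27, 6, -14, 36, -45, 35, 4, 32, -26, 24] -> [27, 6, -14] -> 27
  [14, 31, 49, 46, 42, -33, -41] -> [-14, -31, -49, -46, -42, 33, 41] -> [-14, -31, -49] -> -14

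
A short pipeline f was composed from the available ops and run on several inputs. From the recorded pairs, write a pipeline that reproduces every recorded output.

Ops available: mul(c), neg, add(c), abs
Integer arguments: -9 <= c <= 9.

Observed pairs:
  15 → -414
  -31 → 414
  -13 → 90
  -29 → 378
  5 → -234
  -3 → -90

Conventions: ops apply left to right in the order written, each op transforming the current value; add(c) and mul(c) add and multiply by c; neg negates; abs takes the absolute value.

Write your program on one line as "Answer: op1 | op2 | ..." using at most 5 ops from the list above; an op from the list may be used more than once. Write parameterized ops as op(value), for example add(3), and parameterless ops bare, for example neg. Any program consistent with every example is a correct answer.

neg | add(-8) | neg | mul(3) | mul(-6)

Check, running the answer program on each example:
  15 -> -15 -> -23 -> 23 -> 69 -> -414
  -31 -> 31 -> 23 -> -23 -> -69 -> 414
  -13 -> 13 -> 5 -> -5 -> -15 -> 90
  -29 -> 29 -> 21 -> -21 -> -63 -> 378
  5 -> -5 -> -13 -> 13 -> 39 -> -234
  -3 -> 3 -> -5 -> 5 -> 15 -> -90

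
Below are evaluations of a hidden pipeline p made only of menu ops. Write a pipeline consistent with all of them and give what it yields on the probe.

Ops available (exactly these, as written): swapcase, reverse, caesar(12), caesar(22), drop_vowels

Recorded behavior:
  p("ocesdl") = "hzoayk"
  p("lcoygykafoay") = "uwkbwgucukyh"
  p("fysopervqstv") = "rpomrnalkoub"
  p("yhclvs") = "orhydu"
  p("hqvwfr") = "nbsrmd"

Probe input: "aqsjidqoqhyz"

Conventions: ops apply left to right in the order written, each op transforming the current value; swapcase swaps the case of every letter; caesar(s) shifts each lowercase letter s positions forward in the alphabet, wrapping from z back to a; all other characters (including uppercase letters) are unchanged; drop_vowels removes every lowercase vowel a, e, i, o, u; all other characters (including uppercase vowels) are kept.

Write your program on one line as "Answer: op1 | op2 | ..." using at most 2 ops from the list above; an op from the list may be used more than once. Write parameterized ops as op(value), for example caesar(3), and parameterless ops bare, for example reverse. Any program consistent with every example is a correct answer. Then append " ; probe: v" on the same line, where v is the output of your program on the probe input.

caesar(22) | reverse ; probe: "vudmkmzefomw"

Check, running the answer program on each example:
  "ocesdl" -> "kyaozh" -> "hzoayk"
  "lcoygykafoay" -> "hykucugwbkwu" -> "uwkbwgucukyh"
  "fysopervqstv" -> "buoklanrmopr" -> "rpomrnalkoub"
  "yhclvs" -> "udyhro" -> "orhydu"
  "hqvwfr" -> "dmrsbn" -> "nbsrmd"
  probe: "aqsjidqoqhyz" -> "wmofezmkmduv" -> "vudmkmzefomw"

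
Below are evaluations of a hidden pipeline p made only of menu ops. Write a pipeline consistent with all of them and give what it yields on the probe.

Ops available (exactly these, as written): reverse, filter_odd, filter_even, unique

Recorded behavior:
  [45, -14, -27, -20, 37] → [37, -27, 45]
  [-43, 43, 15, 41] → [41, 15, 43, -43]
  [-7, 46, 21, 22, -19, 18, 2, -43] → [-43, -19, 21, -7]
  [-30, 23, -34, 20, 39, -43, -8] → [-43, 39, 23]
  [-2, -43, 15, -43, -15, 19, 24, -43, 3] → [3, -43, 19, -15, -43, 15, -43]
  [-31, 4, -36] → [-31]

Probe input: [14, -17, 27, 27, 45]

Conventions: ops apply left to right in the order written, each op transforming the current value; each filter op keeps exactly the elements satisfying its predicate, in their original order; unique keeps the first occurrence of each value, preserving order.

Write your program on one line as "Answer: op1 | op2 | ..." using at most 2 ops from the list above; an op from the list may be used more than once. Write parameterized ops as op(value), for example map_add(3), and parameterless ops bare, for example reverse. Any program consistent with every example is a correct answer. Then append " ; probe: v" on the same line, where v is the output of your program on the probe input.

reverse | filter_odd ; probe: [45, 27, 27, -17]

Check, running the answer program on each example:
  [45, -14, -27, -20, 37] -> [37, -20, -27, -14, 45] -> [37, -27, 45]
  [-43, 43, 15, 41] -> [41, 15, 43, -43] -> [41, 15, 43, -43]
  [-7, 46, 21, 22, -19, 18, 2, -43] -> [-43, 2, 18, -19, 22, 21, 46, -7] -> [-43, -19, 21, -7]
  [-30, 23, -34, 20, 39, -43, -8] -> [-8, -43, 39, 20, -34, 23, -30] -> [-43, 39, 23]
  [-2, -43, 15, -43, -15, 19, 24, -43, 3] -> [3, -43, 24, 19, -15, -43, 15, -43, -2] -> [3, -43, 19, -15, -43, 15, -43]
  [-31, 4, -36] -> [-36, 4, -31] -> [-31]
  probe: [14, -17, 27, 27, 45] -> [45, 27, 27, -17, 14] -> [45, 27, 27, -17]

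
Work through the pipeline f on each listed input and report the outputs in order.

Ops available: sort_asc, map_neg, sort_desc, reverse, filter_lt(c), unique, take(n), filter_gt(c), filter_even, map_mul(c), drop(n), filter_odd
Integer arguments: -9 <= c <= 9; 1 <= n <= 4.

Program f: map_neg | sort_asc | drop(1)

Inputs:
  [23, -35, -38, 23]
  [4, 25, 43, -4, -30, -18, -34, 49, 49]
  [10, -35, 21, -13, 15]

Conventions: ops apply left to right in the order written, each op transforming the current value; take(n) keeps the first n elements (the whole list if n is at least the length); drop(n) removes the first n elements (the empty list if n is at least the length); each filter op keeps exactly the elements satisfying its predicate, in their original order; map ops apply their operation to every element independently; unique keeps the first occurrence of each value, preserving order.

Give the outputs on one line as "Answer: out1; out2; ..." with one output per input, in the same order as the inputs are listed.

[-23, 35, 38]; [-49, -43, -25, -4, 4, 18, 30, 34]; [-15, -10, 13, 35]

Execution, op by op:
  [23, -35, -38, 23] -> [-23, 35, 38, -23] -> [-23, -23, 35, 38] -> [-23, 35, 38]
  [4, 25, 43, -4, -30, -18, -34, 49, 49] -> [-4, -25, -43, 4, 30, 18, 34, -49, -49] -> [-49, -49, -43, -25, -4, 4, 18, 30, 34] -> [-49, -43, -25, -4, 4, 18, 30, 34]
  [10, -35, 21, -13, 15] -> [-10, 35, -21, 13, -15] -> [-21, -15, -10, 13, 35] -> [-15, -10, 13, 35]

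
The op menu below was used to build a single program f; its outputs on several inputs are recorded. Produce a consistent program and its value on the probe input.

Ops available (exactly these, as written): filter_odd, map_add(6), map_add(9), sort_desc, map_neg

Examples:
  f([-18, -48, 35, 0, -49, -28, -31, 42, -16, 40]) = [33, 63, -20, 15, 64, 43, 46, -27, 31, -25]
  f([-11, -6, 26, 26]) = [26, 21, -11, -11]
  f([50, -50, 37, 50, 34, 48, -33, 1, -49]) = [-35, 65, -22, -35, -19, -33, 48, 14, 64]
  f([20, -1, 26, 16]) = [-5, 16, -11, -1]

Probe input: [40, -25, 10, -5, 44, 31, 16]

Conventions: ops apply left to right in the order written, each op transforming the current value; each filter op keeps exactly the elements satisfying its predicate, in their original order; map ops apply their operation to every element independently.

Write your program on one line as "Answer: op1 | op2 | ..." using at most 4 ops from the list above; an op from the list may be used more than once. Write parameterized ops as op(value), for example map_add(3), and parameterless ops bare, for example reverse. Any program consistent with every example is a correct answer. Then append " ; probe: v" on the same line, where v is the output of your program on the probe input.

map_neg | map_add(9) | map_add(6) ; probe: [-25, 40, 5, 20, -29, -16, -1]

Check, running the answer program on each example:
  [-18, -48, 35, 0, -49, -28, -31, 42, -16, 40] -> [18, 48, -35, 0, 49, 28, 31, -42, 16, -40] -> [27, 57, -26, 9, 58, 37, 40, -33, 25, -31] -> [33, 63, -20, 15, 64, 43, 46, -27, 31, -25]
  [-11, -6, 26, 26] -> [11, 6, -26, -26] -> [20, 15, -17, -17] -> [26, 21, -11, -11]
  [50, -50, 37, 50, 34, 48, -33, 1, -49] -> [-50, 50, -37, -50, -34, -48, 33, -1, 49] -> [-41, 59, -28, -41, -25, -39, 42, 8, 58] -> [-35, 65, -22, -35, -19, -33, 48, 14, 64]
  [20, -1, 26, 16] -> [-20, 1, -26, -16] -> [-11, 10, -17, -7] -> [-5, 16, -11, -1]
  probe: [40, -25, 10, -5, 44, 31, 16] -> [-40, 25, -10, 5, -44, -31, -16] -> [-31, 34, -1, 14, -35, -22, -7] -> [-25, 40, 5, 20, -29, -16, -1]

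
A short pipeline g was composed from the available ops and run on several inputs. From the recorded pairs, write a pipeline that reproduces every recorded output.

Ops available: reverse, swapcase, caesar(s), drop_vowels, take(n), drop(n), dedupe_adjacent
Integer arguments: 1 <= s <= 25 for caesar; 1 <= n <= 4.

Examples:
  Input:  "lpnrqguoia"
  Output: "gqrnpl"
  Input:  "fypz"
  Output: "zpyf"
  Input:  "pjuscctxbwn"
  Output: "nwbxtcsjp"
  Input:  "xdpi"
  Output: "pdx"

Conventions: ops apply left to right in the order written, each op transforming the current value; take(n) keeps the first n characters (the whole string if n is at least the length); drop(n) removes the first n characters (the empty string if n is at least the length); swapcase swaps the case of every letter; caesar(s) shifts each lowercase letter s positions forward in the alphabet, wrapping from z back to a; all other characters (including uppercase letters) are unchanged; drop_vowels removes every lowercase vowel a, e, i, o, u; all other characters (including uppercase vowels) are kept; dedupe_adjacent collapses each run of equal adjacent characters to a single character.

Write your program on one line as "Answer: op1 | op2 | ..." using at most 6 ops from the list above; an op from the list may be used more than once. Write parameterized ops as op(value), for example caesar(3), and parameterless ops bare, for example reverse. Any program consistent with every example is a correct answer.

swapcase | dedupe_adjacent | reverse | swapcase | drop_vowels

Check, running the answer program on each example:
  "lpnrqguoia" -> "LPNRQGUOIA" -> "LPNRQGUOIA" -> "AIOUGQRNPL" -> "aiougqrnpl" -> "gqrnpl"
  "fypz" -> "FYPZ" -> "FYPZ" -> "ZPYF" -> "zpyf" -> "zpyf"
  "pjuscctxbwn" -> "PJUSCCTXBWN" -> "PJUSCTXBWN" -> "NWBXTCSUJP" -> "nwbxtcsujp" -> "nwbxtcsjp"
  "xdpi" -> "XDPI" -> "XDPI" -> "IPDX" -> "ipdx" -> "pdx"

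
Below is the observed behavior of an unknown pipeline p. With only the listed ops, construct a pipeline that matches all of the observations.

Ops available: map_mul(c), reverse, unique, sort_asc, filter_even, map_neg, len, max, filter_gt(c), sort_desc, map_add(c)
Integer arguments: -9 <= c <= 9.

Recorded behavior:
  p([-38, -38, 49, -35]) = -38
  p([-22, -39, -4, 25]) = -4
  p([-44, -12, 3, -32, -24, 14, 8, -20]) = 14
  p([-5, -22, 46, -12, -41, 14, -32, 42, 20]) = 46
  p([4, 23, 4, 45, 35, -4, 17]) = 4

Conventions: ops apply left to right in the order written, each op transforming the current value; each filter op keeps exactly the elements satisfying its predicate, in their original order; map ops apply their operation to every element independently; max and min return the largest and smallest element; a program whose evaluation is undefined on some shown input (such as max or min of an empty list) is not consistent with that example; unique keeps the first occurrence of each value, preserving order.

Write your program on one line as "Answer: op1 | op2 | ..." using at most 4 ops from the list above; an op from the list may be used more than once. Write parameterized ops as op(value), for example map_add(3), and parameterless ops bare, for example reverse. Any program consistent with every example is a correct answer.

filter_even | sort_desc | reverse | max

Check, running the answer program on each example:
  [-38, -38, 49, -35] -> [-38, -38] -> [-38, -38] -> [-38, -38] -> -38
  [-22, -39, -4, 25] -> [-22, -4] -> [-4, -22] -> [-22, -4] -> -4
  [-44, -12, 3, -32, -24, 14, 8, -20] -> [-44, -12, -32, -24, 14, 8, -20] -> [14, 8, -12, -20, -24, -32, -44] -> [-44, -32, -24, -20, -12, 8, 14] -> 14
  [-5, -22, 46, -12, -41, 14, -32, 42, 20] -> [-22, 46, -12, 14, -32, 42, 20] -> [46, 42, 20, 14, -12, -22, -32] -> [-32, -22, -12, 14, 20, 42, 46] -> 46
  [4, 23, 4, 45, 35, -4, 17] -> [4, 4, -4] -> [4, 4, -4] -> [-4, 4, 4] -> 4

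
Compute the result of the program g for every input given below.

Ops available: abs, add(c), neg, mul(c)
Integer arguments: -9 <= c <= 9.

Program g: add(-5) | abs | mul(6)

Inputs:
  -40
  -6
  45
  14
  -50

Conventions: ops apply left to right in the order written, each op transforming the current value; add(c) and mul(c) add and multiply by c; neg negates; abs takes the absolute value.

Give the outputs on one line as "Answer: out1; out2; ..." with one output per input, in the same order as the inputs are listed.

270; 66; 240; 54; 330

Execution, op by op:
  -40 -> -45 -> 45 -> 270
  -6 -> -11 -> 11 -> 66
  45 -> 40 -> 40 -> 240
  14 -> 9 -> 9 -> 54
  -50 -> -55 -> 55 -> 330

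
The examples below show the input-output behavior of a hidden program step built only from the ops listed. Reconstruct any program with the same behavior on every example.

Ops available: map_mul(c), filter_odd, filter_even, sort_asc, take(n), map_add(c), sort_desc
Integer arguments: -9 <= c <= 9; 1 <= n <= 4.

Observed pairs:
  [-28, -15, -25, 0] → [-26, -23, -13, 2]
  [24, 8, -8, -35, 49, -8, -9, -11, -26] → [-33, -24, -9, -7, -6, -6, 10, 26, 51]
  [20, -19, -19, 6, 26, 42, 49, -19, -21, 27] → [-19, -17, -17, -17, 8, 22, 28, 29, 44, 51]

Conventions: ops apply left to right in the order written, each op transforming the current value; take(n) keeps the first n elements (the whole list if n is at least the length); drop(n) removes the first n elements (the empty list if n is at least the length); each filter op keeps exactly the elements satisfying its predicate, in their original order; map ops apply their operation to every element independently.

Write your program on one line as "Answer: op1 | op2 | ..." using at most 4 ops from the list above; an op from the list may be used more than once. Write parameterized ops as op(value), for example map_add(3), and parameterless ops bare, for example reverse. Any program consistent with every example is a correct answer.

sort_desc | map_add(2) | sort_asc

Check, running the answer program on each example:
  [-28, -15, -25, 0] -> [0, -15, -25, -28] -> [2, -13, -23, -26] -> [-26, -23, -13, 2]
  [24, 8, -8, -35, 49, -8, -9, -11, -26] -> [49, 24, 8, -8, -8, -9, -11, -26, -35] -> [51, 26, 10, -6, -6, -7, -9, -24, -33] -> [-33, -24, -9, -7, -6, -6, 10, 26, 51]
  [20, -19, -19, 6, 26, 42, 49, -19, -21, 27] -> [49, 42, 27, 26, 20, 6, -19, -19, -19, -21] -> [51, 44, 29, 28, 22, 8, -17, -17, -17, -19] -> [-19, -17, -17, -17, 8, 22, 28, 29, 44, 51]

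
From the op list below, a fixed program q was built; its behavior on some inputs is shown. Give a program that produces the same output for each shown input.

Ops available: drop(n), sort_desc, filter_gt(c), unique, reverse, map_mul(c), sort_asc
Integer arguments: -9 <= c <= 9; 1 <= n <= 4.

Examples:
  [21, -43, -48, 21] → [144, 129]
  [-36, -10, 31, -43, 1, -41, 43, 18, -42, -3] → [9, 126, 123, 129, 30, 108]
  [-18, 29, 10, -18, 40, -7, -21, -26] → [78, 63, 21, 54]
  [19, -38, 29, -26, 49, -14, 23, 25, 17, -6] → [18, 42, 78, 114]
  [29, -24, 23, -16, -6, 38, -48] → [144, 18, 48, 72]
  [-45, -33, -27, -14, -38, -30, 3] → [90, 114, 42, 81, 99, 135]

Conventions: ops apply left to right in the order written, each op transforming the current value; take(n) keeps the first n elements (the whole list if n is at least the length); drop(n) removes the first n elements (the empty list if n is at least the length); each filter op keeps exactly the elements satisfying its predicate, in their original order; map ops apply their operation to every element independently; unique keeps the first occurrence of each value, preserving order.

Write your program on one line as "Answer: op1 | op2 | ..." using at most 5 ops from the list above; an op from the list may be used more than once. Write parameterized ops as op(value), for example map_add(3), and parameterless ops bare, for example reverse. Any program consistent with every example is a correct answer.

map_mul(-3) | filter_gt(8) | reverse | unique

Check, running the answer program on each example:
  [21, -43, -48, 21] -> [-63, 129, 144, -63] -> [129, 144] -> [144, 129] -> [144, 129]
  [-36, -10, 31, -43, 1, -41, 43, 18, -42, -3] -> [108, 30, -93, 129, -3, 123, -129, -54, 126, 9] -> [108, 30, 129, 123, 126, 9] -> [9, 126, 123, 129, 30, 108] -> [9, 126, 123, 129, 30, 108]
  [-18, 29, 10, -18, 40, -7, -21, -26] -> [54, -87, -30, 54, -120, 21, 63, 78] -> [54, 54, 21, 63, 78] -> [78, 63, 21, 54, 54] -> [78, 63, 21, 54]
  [19, -38, 29, -26, 49, -14, 23, 25, 17, -6] -> [-57, 114, -87, 78, -147, 42, -69, -75, -51, 18] -> [114, 78, 42, 18] -> [18, 42, 78, 114] -> [18, 42, 78, 114]
  [29, -24, 23, -16, -6, 38, -48] -> [-87, 72, -69, 48, 18, -114, 144] -> [72, 48, 18, 144] -> [144, 18, 48, 72] -> [144, 18, 48, 72]
  [-45, -33, -27, -14, -38, -30, 3] -> [135, 99, 81, 42, 114, 90, -9] -> [135, 99, 81, 42, 114, 90] -> [90, 114, 42, 81, 99, 135] -> [90, 114, 42, 81, 99, 135]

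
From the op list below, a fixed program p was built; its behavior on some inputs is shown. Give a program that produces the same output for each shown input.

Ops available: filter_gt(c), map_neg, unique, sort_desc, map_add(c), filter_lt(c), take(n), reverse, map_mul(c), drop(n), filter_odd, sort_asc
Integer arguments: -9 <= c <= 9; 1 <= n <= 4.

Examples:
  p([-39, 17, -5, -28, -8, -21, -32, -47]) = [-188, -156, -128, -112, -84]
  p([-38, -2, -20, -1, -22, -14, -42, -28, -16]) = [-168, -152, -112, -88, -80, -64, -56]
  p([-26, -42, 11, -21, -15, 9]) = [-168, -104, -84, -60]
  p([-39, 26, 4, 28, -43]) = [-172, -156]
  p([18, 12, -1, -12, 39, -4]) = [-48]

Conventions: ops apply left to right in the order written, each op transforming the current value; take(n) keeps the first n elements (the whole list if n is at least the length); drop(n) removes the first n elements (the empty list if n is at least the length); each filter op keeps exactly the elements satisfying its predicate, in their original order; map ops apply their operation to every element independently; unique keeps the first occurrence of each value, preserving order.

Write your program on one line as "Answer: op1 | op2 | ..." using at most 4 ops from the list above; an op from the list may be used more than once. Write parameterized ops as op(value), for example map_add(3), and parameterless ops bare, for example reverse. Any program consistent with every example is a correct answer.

sort_desc | filter_lt(-8) | map_mul(4) | sort_asc

Check, running the answer program on each example:
  [-39, 17, -5, -28, -8, -21, -32, -47] -> [17, -5, -8, -21, -28, -32, -39, -47] -> [-21, -28, -32, -39, -47] -> [-84, -112, -128, -156, -188] -> [-188, -156, -128, -112, -84]
  [-38, -2, -20, -1, -22, -14, -42, -28, -16] -> [-1, -2, -14, -16, -20, -22, -28, -38, -42] -> [-14, -16, -20, -22, -28, -38, -42] -> [-56, -64, -80, -88, -112, -152, -168] -> [-168, -152, -112, -88, -80, -64, -56]
  [-26, -42, 11, -21, -15, 9] -> [11, 9, -15, -21, -26, -42] -> [-15, -21, -26, -42] -> [-60, -84, -104, -168] -> [-168, -104, -84, -60]
  [-39, 26, 4, 28, -43] -> [28, 26, 4, -39, -43] -> [-39, -43] -> [-156, -172] -> [-172, -156]
  [18, 12, -1, -12, 39, -4] -> [39, 18, 12, -1, -4, -12] -> [-12] -> [-48] -> [-48]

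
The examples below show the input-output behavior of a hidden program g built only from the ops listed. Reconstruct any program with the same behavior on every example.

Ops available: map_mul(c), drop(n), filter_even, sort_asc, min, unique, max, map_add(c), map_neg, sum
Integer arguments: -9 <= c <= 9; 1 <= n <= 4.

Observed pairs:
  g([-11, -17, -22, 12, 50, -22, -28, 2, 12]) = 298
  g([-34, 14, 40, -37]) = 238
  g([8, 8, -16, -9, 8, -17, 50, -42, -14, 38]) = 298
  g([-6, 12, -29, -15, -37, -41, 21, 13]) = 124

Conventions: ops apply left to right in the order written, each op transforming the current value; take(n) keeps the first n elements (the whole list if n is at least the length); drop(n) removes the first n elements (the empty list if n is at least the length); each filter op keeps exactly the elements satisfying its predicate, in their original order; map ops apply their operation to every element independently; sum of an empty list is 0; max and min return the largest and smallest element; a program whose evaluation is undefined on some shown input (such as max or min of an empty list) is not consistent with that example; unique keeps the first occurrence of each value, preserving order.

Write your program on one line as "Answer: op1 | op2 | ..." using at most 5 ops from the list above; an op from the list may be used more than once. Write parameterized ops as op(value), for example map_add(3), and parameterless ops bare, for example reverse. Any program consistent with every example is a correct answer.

map_mul(6) | drop(1) | map_add(-2) | max

Check, running the answer program on each example:
  [-11, -17, -22, 12, 50, -22, -28, 2, 12] -> [-66, -102, -132, 72, 300, -132, -168, 12, 72] -> [-102, -132, 72, 300, -132, -168, 12, 72] -> [-104, -134, 70, 298, -134, -170, 10, 70] -> 298
  [-34, 14, 40, -37] -> [-204, 84, 240, -222] -> [84, 240, -222] -> [82, 238, -224] -> 238
  [8, 8, -16, -9, 8, -17, 50, -42, -14, 38] -> [48, 48, -96, -54, 48, -102, 300, -252, -84, 228] -> [48, -96, -54, 48, -102, 300, -252, -84, 228] -> [46, -98, -56, 46, -104, 298, -254, -86, 226] -> 298
  [-6, 12, -29, -15, -37, -41, 21, 13] -> [-36, 72, -174, -90, -222, -246, 126, 78] -> [72, -174, -90, -222, -246, 126, 78] -> [70, -176, -92, -224, -248, 124, 76] -> 124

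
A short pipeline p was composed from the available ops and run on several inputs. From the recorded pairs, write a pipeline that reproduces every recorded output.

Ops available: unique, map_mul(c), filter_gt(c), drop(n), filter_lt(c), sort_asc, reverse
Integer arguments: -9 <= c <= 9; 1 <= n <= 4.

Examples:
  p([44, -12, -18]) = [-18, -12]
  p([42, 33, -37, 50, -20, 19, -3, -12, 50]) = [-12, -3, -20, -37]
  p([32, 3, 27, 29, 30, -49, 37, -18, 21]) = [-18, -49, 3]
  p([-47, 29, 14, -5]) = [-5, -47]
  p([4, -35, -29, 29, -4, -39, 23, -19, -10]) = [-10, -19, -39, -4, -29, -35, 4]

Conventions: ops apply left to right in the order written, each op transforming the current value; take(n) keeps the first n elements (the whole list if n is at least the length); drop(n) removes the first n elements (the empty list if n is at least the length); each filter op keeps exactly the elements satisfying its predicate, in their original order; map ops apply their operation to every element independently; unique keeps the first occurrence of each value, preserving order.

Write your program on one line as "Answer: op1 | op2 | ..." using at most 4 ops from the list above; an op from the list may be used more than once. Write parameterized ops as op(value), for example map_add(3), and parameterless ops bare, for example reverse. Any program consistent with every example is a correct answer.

reverse | unique | filter_lt(5)

Check, running the answer program on each example:
  [44, -12, -18] -> [-18, -12, 44] -> [-18, -12, 44] -> [-18, -12]
  [42, 33, -37, 50, -20, 19, -3, -12, 50] -> [50, -12, -3, 19, -20, 50, -37, 33, 42] -> [50, -12, -3, 19, -20, -37, 33, 42] -> [-12, -3, -20, -37]
  [32, 3, 27, 29, 30, -49, 37, -18, 21] -> [21, -18, 37, -49, 30, 29, 27, 3, 32] -> [21, -18, 37, -49, 30, 29, 27, 3, 32] -> [-18, -49, 3]
  [-47, 29, 14, -5] -> [-5, 14, 29, -47] -> [-5, 14, 29, -47] -> [-5, -47]
  [4, -35, -29, 29, -4, -39, 23, -19, -10] -> [-10, -19, 23, -39, -4, 29, -29, -35, 4] -> [-10, -19, 23, -39, -4, 29, -29, -35, 4] -> [-10, -19, -39, -4, -29, -35, 4]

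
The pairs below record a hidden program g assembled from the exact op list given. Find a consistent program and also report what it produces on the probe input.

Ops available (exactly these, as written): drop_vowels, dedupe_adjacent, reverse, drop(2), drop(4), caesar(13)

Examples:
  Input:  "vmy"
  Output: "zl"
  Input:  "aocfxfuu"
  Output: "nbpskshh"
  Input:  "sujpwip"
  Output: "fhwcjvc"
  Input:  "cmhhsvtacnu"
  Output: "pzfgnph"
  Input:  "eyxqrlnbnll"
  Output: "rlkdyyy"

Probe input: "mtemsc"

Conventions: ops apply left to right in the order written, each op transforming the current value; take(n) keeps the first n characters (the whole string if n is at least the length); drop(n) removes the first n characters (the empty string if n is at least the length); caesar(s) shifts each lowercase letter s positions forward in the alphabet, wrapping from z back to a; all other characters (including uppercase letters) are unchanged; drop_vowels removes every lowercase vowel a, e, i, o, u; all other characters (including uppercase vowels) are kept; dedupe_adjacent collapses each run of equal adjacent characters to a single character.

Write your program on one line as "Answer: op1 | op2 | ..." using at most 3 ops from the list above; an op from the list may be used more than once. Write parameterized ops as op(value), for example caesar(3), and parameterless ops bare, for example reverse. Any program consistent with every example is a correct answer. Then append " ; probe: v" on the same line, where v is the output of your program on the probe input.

caesar(13) | drop_vowels ; probe: "zgrzfp"

Check, running the answer program on each example:
  "vmy" -> "izl" -> "zl"
  "aocfxfuu" -> "nbpskshh" -> "nbpskshh"
  "sujpwip" -> "fhwcjvc" -> "fhwcjvc"
  "cmhhsvtacnu" -> "pzuufignpah" -> "pzfgnph"
  "eyxqrlnbnll" -> "rlkdeyaoayy" -> "rlkdyyy"
  probe: "mtemsc" -> "zgrzfp" -> "zgrzfp"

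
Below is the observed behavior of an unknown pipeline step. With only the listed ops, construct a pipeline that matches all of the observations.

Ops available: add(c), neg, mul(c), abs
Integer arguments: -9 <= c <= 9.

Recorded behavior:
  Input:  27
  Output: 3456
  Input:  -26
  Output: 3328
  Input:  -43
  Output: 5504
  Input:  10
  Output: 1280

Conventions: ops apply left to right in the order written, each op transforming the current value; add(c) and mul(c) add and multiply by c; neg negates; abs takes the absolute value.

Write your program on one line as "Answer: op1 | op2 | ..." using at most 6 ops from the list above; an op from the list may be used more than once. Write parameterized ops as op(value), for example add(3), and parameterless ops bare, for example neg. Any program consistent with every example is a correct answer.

abs | mul(-2) | abs | mul(8) | neg | mul(-8)

Check, running the answer program on each example:
  27 -> 27 -> -54 -> 54 -> 432 -> -432 -> 3456
  -26 -> 26 -> -52 -> 52 -> 416 -> -416 -> 3328
  -43 -> 43 -> -86 -> 86 -> 688 -> -688 -> 5504
  10 -> 10 -> -20 -> 20 -> 160 -> -160 -> 1280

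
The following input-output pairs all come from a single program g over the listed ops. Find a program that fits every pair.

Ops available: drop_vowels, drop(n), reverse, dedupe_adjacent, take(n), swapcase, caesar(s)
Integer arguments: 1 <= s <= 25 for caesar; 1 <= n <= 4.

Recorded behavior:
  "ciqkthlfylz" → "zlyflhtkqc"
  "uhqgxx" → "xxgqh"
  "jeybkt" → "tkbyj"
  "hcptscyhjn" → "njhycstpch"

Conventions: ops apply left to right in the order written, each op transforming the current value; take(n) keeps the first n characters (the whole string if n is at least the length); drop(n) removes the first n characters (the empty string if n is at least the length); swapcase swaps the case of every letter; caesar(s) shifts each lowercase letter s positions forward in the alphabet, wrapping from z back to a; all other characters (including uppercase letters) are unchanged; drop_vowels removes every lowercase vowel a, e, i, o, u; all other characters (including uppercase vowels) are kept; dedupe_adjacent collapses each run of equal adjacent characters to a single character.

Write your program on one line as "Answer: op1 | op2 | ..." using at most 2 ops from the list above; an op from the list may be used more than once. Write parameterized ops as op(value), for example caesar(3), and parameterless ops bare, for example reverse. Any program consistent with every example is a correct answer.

reverse | drop_vowels

Check, running the answer program on each example:
  "ciqkthlfylz" -> "zlyflhtkqic" -> "zlyflhtkqc"
  "uhqgxx" -> "xxgqhu" -> "xxgqh"
  "jeybkt" -> "tkbyej" -> "tkbyj"
  "hcptscyhjn" -> "njhycstpch" -> "njhycstpch"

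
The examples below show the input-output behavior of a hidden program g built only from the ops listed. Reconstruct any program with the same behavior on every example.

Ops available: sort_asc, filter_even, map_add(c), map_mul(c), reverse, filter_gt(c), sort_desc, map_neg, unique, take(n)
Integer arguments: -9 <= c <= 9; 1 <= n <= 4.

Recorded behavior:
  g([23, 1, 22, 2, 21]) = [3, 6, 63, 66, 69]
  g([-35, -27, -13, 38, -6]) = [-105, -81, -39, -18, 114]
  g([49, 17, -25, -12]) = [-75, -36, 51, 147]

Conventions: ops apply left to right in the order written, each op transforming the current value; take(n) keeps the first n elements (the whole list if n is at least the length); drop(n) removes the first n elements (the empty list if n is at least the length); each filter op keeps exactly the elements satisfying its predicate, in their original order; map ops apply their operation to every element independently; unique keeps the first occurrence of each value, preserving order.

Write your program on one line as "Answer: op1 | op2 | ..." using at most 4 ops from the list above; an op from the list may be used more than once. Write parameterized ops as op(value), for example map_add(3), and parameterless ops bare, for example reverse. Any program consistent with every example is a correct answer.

reverse | sort_desc | map_mul(3) | reverse

Check, running the answer program on each example:
  [23, 1, 22, 2, 21] -> [21, 2, 22, 1, 23] -> [23, 22, 21, 2, 1] -> [69, 66, 63, 6, 3] -> [3, 6, 63, 66, 69]
  [-35, -27, -13, 38, -6] -> [-6, 38, -13, -27, -35] -> [38, -6, -13, -27, -35] -> [114, -18, -39, -81, -105] -> [-105, -81, -39, -18, 114]
  [49, 17, -25, -12] -> [-12, -25, 17, 49] -> [49, 17, -12, -25] -> [147, 51, -36, -75] -> [-75, -36, 51, 147]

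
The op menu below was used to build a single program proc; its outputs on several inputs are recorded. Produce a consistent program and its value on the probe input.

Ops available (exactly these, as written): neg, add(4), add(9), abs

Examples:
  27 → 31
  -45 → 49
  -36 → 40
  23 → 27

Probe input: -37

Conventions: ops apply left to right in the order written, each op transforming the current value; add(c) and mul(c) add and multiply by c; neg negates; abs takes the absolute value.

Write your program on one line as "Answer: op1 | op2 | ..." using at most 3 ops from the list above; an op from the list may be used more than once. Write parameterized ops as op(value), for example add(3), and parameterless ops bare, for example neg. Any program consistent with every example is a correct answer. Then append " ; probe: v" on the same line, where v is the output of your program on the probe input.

abs | add(4) ; probe: 41

Check, running the answer program on each example:
  27 -> 27 -> 31
  -45 -> 45 -> 49
  -36 -> 36 -> 40
  23 -> 23 -> 27
  probe: -37 -> 37 -> 41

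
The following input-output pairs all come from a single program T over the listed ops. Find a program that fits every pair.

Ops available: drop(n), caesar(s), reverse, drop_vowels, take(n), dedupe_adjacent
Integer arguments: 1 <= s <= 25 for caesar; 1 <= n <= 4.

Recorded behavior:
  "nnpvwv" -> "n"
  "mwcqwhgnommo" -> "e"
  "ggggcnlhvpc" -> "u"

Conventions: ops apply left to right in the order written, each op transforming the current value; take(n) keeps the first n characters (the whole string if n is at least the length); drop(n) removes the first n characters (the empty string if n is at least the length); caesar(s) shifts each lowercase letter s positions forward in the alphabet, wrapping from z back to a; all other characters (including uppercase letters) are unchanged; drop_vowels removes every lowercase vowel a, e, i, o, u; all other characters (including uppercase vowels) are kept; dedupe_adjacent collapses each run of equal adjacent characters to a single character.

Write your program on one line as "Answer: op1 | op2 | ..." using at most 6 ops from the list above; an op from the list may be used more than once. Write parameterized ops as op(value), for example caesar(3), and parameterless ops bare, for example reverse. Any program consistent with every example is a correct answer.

caesar(20) | dedupe_adjacent | reverse | drop_vowels | caesar(24) | take(1)

Check, running the answer program on each example:
  "nnpvwv" -> "hhjpqp" -> "hjpqp" -> "pqpjh" -> "pqpjh" -> "nonhf" -> "n"
  "mwcqwhgnommo" -> "gqwkqbahiggi" -> "gqwkqbahigi" -> "igihabqkwqg" -> "ghbqkwqg" -> "efzoiuoe" -> "e"
  "ggggcnlhvpc" -> "aaaawhfbpjw" -> "awhfbpjw" -> "wjpbfhwa" -> "wjpbfhw" -> "uhnzdfu" -> "u"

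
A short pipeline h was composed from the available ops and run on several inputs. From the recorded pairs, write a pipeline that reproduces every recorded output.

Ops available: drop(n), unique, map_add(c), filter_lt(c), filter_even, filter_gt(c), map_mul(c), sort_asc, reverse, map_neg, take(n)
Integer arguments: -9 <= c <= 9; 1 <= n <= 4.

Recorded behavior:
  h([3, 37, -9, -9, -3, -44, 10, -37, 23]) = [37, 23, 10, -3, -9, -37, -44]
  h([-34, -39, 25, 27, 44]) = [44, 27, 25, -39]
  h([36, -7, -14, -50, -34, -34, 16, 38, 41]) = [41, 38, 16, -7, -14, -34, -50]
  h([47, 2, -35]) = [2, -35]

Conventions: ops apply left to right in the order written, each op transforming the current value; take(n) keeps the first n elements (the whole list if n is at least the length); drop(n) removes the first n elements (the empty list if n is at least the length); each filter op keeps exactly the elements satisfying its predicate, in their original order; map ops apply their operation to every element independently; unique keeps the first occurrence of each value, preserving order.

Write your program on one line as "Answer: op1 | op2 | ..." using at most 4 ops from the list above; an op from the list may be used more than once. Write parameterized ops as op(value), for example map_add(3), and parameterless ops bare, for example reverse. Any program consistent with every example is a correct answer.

drop(1) | unique | sort_asc | reverse

Check, running the answer program on each example:
  [3, 37, -9, -9, -3, -44, 10, -37, 23] -> [37, -9, -9, -3, -44, 10, -37, 23] -> [37, -9, -3, -44, 10, -37, 23] -> [-44, -37, -9, -3, 10, 23, 37] -> [37, 23, 10, -3, -9, -37, -44]
  [-34, -39, 25, 27, 44] -> [-39, 25, 27, 44] -> [-39, 25, 27, 44] -> [-39, 25, 27, 44] -> [44, 27, 25, -39]
  [36, -7, -14, -50, -34, -34, 16, 38, 41] -> [-7, -14, -50, -34, -34, 16, 38, 41] -> [-7, -14, -50, -34, 16, 38, 41] -> [-50, -34, -14, -7, 16, 38, 41] -> [41, 38, 16, -7, -14, -34, -50]
  [47, 2, -35] -> [2, -35] -> [2, -35] -> [-35, 2] -> [2, -35]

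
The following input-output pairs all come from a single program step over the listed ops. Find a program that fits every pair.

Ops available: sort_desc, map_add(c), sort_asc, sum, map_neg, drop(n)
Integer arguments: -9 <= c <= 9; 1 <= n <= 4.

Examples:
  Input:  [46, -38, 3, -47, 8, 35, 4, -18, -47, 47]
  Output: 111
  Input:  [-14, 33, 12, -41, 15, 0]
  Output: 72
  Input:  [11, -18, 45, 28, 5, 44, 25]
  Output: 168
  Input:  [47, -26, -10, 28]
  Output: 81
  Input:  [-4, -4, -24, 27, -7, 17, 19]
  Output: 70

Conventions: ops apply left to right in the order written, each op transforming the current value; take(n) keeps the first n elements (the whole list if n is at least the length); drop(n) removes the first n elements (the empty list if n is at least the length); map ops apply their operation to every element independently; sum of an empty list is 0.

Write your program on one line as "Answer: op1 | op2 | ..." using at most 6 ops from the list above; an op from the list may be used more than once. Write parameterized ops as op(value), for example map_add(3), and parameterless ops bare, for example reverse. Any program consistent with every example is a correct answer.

sort_asc | drop(2) | map_add(5) | map_add(-2) | sum

Check, running the answer program on each example:
  [46, -38, 3, -47, 8, 35, 4, -18, -47, 47] -> [-47, -47, -38, -18, 3, 4, 8, 35, 46, 47] -> [-38, -18, 3, 4, 8, 35, 46, 47] -> [-33, -13, 8, 9, 13, 40, 51, 52] -> [-35, -15, 6, 7, 11, 38, 49, 50] -> 111
  [-14, 33, 12, -41, 15, 0] -> [-41, -14, 0, 12, 15, 33] -> [0, 12, 15, 33] -> [5, 17, 20, 38] -> [3, 15, 18, 36] -> 72
  [11, -18, 45, 28, 5, 44, 25] -> [-18, 5, 11, 25, 28, 44, 45] -> [11, 25, 28, 44, 45] -> [16, 30, 33, 49, 50] -> [14, 28, 31, 47, 48] -> 168
  [47, -26, -10, 28] -> [-26, -10, 28, 47] -> [28, 47] -> [33, 52] -> [31, 50] -> 81
  [-4, -4, -24, 27, -7, 17, 19] -> [-24, -7, -4, -4, 17, 19, 27] -> [-4, -4, 17, 19, 27] -> [1, 1, 22, 24, 32] -> [-1, -1, 20, 22, 30] -> 70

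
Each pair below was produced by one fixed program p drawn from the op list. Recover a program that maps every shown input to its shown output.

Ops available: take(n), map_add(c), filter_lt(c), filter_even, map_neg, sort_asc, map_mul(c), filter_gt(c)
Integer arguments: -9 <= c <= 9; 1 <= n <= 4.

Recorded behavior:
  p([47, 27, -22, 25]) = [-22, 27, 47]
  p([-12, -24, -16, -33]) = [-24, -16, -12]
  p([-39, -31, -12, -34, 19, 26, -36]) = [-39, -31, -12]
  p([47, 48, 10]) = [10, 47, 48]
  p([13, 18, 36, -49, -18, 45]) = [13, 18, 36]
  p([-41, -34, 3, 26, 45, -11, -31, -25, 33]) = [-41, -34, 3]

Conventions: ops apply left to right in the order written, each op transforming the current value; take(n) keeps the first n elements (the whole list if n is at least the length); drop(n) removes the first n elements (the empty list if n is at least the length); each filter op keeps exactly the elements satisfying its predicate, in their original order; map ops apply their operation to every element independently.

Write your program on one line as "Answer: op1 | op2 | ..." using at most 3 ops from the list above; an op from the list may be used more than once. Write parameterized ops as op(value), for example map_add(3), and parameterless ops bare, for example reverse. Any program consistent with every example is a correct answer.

take(3) | sort_asc

Check, running the answer program on each example:
  [47, 27, -22, 25] -> [47, 27, -22] -> [-22, 27, 47]
  [-12, -24, -16, -33] -> [-12, -24, -16] -> [-24, -16, -12]
  [-39, -31, -12, -34, 19, 26, -36] -> [-39, -31, -12] -> [-39, -31, -12]
  [47, 48, 10] -> [47, 48, 10] -> [10, 47, 48]
  [13, 18, 36, -49, -18, 45] -> [13, 18, 36] -> [13, 18, 36]
  [-41, -34, 3, 26, 45, -11, -31, -25, 33] -> [-41, -34, 3] -> [-41, -34, 3]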